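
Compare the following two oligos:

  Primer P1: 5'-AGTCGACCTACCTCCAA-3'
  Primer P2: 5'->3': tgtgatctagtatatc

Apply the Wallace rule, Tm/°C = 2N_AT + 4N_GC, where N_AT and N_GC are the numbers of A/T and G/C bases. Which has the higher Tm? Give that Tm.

Primer P1: A+T=8, G+C=9 → Tm = 2(8)+4(9) = 52°C
Primer P2: A+T=11, G+C=5 → Tm = 2(11)+4(5) = 42°C
52°C vs 42°C → primer P1 is higher.

Primer P1, 52°C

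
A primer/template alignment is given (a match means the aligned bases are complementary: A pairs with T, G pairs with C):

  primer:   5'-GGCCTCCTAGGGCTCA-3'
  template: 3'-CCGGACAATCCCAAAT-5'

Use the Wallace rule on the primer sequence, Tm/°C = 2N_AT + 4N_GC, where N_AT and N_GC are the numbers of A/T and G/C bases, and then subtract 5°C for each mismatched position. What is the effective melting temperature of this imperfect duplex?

34°C

Primer base counts: A=2, T=3, G=5, C=6 → A+T=5, G+C=11
Perfect-match Tm = 2(5) + 4(11) = 10 + 44 = 54°C
Mismatches (positions where the bases are not complementary): 4 (at positions 6, 7, 13, 15)
Effective Tm = 54 − 4×5 = 54 − 20 = 34°C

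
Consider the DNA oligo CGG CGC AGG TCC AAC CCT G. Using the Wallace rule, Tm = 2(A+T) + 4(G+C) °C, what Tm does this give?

Scanning the sequence gives A=3, C=8, T=2, G=6.
So N_AT = 5 and N_GC = 14.
Tm = 4·14 + 2·5 = 56 + 10 = 66°C

66°C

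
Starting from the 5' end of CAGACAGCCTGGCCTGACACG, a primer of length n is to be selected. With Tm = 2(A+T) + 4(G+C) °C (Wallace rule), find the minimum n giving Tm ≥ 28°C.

First 8 bases: CAGACAGC → Tm = 26°C (< 28°C)
First 9 bases: CAGACAGCC → Tm = 30°C (≥ 28°C)
Each additional base adds 2°C (A/T) or 4°C (G/C), so Tm is non-decreasing in n; n = 9 is the first length to reach 28°C.

n = 9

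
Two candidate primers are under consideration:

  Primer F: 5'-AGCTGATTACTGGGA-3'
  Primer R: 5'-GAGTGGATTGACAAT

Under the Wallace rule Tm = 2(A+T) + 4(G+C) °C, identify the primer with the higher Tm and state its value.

Primer F: A+T=8, G+C=7 → Tm = 2(8)+4(7) = 44°C
Primer R: A+T=9, G+C=6 → Tm = 2(9)+4(6) = 42°C
44°C vs 42°C → primer F is higher.

Primer F, 44°C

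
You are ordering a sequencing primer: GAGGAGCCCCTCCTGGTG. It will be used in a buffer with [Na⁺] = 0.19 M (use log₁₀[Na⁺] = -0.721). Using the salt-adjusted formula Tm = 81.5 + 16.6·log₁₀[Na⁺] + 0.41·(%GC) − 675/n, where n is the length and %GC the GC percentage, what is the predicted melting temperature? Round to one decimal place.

Length n = 18. Base counts: C=6, A=2, T=3, G=7
G+C = 13, so %GC = 13/18 × 100 = 72.222%
Salt term: 16.6 × (-0.721) = -11.969
GC term: 0.41 × 72.222 = 29.611; length term: −675/18 = −37.5
Tm = 81.5 + (-11.969) + 29.611 − 37.5 = 61.642 → 61.6°C

61.6°C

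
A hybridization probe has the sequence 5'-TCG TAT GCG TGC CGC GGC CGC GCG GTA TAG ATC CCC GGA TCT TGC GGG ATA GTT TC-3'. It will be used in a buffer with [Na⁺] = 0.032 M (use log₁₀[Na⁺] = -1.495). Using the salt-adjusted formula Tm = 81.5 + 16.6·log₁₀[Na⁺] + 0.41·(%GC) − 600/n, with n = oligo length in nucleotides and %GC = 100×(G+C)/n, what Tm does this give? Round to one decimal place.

Length n = 56. Scanning the sequence gives T=14, G=19, C=16, A=7.
G+C = 35, so %GC = 35/56 × 100 = 62.5%
Salt term: 16.6 × (-1.495) = -24.817
GC term: 0.41 × 62.5 = 25.625; length term: −600/56 = −10.714
Tm = 81.5 + (-24.817) + 25.625 − 10.714 = 71.594 → 71.6°C

71.6°C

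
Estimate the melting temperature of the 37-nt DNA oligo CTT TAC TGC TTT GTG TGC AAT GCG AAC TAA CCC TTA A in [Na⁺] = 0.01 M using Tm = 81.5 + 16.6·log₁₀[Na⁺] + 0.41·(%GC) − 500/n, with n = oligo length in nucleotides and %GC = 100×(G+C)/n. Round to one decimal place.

51.4°C

Length n = 37. G=6, C=9, T=13, A=9
G+C = 15, so %GC = 15/37 × 100 = 40.541%
Salt term: 16.6 × (-2) = -33.2
GC term: 0.41 × 40.541 = 16.622; length term: −500/37 = −13.514
Tm = 81.5 + (-33.2) + 16.622 − 13.514 = 51.408 → 51.4°C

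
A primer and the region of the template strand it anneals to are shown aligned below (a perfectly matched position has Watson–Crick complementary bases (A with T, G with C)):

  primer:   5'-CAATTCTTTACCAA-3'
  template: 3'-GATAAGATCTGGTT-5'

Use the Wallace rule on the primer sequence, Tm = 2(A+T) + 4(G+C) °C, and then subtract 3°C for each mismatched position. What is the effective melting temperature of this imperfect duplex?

Primer base counts: A=5, T=5, G=0, C=4 → A+T=10, G+C=4
Perfect-match Tm = 2(10) + 4(4) = 20 + 16 = 36°C
Mismatches (positions where the bases are not complementary): 3 (at positions 2, 8, 9)
Effective Tm = 36 − 3×3 = 36 − 9 = 27°C

27°C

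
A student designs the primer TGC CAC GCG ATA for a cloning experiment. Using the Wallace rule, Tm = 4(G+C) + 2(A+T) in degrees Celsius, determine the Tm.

38°C

Base counts: T=2, G=3, A=3, C=4
So N_AT = 5 and N_GC = 7.
Tm = 2(5) + 4(7) = 10 + 28 = 38°C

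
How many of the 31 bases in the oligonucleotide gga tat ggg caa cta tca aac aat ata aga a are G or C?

Counting bases: G=6, C=4, A=15, T=6
G+C = 6 + 4 = 10

10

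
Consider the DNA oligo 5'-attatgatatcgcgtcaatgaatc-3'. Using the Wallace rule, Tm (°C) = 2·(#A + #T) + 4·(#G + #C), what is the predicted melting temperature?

G=4, T=8, A=8, C=4
A+T = 16, G+C = 8
Tm = 2×16 + 4×8 = 64°C

64°C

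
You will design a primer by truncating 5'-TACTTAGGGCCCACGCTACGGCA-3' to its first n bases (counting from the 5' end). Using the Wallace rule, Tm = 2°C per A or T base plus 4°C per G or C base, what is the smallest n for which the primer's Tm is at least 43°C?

n = 14

First 13 bases: TACTTAGGGCCCA → Tm = 40°C (< 43°C)
First 14 bases: TACTTAGGGCCCAC → Tm = 44°C (≥ 43°C)
Each additional base adds 2°C (A/T) or 4°C (G/C), so Tm is non-decreasing in n; n = 14 is the first length to reach 43°C.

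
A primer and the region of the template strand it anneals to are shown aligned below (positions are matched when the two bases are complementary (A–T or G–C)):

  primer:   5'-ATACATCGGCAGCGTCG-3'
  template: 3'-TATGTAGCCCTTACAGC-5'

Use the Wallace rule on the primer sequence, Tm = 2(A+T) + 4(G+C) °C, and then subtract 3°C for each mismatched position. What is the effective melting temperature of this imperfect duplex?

45°C

Primer base counts: A=4, T=3, G=5, C=5 → A+T=7, G+C=10
Perfect-match Tm = 2(7) + 4(10) = 14 + 40 = 54°C
Mismatches (positions where the bases are not complementary): 3 (at positions 10, 12, 13)
Effective Tm = 54 − 3×3 = 54 − 9 = 45°C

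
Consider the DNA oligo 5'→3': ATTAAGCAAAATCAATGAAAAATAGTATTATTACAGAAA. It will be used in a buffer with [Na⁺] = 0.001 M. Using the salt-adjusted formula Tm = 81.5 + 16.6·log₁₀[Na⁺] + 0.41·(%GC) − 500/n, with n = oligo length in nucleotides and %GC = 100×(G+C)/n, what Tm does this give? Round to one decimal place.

26.2°C

Length n = 39. Counting bases: A=22, T=10, C=3, G=4
G+C = 7, so %GC = 7/39 × 100 = 17.949%
Salt term: 16.6 × (-3) = -49.8
GC term: 0.41 × 17.949 = 7.359; length term: −500/39 = −12.821
Tm = 81.5 + (-49.8) + 7.359 − 12.821 = 26.238 → 26.2°C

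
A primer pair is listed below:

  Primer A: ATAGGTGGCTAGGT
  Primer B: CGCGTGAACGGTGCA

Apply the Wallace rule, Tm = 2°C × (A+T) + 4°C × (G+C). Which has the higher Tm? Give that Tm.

Primer A: A+T=7, G+C=7 → Tm = 2(7)+4(7) = 42°C
Primer B: A+T=5, G+C=10 → Tm = 2(5)+4(10) = 50°C
42°C vs 50°C → primer B is higher.

Primer B, 50°C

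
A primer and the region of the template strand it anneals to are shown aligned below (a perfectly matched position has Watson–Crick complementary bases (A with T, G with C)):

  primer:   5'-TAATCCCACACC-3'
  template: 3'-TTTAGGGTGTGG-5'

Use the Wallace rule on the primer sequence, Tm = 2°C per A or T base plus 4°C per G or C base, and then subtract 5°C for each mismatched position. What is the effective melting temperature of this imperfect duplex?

31°C

Primer base counts: A=4, T=2, G=0, C=6 → A+T=6, G+C=6
Perfect-match Tm = 2(6) + 4(6) = 12 + 24 = 36°C
Mismatches (positions where the bases are not complementary): 1 (at position 1)
Effective Tm = 36 − 1×5 = 36 − 5 = 31°C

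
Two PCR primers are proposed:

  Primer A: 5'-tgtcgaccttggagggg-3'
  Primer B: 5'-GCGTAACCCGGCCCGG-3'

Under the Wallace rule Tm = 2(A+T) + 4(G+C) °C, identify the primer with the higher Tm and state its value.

Primer B, 58°C

Primer A: A+T=6, G+C=11 → Tm = 2(6)+4(11) = 56°C
Primer B: A+T=3, G+C=13 → Tm = 2(3)+4(13) = 58°C
56°C vs 58°C → primer B is higher.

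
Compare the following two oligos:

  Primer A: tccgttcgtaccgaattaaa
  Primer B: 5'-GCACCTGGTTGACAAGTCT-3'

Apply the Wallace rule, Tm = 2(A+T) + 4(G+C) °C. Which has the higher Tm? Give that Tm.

Primer A: A+T=12, G+C=8 → Tm = 2(12)+4(8) = 56°C
Primer B: A+T=9, G+C=10 → Tm = 2(9)+4(10) = 58°C
56°C vs 58°C → primer B is higher.

Primer B, 58°C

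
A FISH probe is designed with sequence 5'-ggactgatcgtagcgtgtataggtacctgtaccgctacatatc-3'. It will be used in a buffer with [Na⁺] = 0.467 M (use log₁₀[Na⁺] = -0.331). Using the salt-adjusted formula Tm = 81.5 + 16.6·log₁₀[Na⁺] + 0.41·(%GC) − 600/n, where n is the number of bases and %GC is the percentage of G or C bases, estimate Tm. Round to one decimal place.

82.1°C

Length n = 43. Scanning the sequence gives G=11, C=10, T=12, A=10.
G+C = 21, so %GC = 21/43 × 100 = 48.837%
Salt term: 16.6 × (-0.331) = -5.495
GC term: 0.41 × 48.837 = 20.023; length term: −600/43 = −13.953
Tm = 81.5 + (-5.495) + 20.023 − 13.953 = 82.075 → 82.1°C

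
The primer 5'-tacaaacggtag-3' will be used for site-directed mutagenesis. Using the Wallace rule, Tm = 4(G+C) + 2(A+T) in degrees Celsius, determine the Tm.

C=2, T=2, A=5, G=3
AT pairs contribute 7, GC pairs contribute 5.
Tm = 4·5 + 2·7 = 20 + 14 = 34°C

34°C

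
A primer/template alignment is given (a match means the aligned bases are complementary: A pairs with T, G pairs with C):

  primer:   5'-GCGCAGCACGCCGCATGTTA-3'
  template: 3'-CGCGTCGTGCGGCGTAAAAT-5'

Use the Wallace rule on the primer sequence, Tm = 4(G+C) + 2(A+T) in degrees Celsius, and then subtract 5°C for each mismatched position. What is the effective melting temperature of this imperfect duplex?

Primer base counts: A=4, T=3, G=6, C=7 → A+T=7, G+C=13
Perfect-match Tm = 2(7) + 4(13) = 14 + 52 = 66°C
Mismatches (positions where the bases are not complementary): 1 (at position 17)
Effective Tm = 66 − 1×5 = 66 − 5 = 61°C

61°C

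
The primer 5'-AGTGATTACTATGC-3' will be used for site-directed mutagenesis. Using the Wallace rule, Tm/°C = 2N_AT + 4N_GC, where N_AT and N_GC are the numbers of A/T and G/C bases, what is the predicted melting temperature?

Scanning the sequence gives G=3, C=2, T=5, A=4.
AT pairs contribute 9, GC pairs contribute 5.
Tm = 4·5 + 2·9 = 20 + 18 = 38°C

38°C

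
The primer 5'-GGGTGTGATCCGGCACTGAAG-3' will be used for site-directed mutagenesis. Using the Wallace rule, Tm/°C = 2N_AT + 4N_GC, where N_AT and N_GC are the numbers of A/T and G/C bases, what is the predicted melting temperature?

Base counts: T=4, G=9, C=4, A=4
A+T = 8, G+C = 13
Tm = 4·13 + 2·8 = 52 + 16 = 68°C

68°C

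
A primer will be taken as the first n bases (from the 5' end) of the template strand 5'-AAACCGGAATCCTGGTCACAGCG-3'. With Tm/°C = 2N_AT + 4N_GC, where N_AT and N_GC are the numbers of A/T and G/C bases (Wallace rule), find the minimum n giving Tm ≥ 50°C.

First 16 bases: AAACCGGAATCCTGGT → Tm = 48°C (< 50°C)
First 17 bases: AAACCGGAATCCTGGTC → Tm = 52°C (≥ 50°C)
Each additional base adds 2°C (A/T) or 4°C (G/C), so Tm is non-decreasing in n; n = 17 is the first length to reach 50°C.

n = 17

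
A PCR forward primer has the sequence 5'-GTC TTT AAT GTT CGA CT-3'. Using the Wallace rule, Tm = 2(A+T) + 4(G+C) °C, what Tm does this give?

Counting bases: A=3, C=3, G=3, T=8
So N_AT = 11 and N_GC = 6.
Tm = 2(11) + 4(6) = 22 + 24 = 46°C

46°C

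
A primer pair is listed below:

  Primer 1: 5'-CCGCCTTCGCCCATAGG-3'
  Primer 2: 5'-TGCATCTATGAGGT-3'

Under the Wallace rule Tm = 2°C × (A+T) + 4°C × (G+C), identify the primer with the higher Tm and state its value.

Primer 1: A+T=5, G+C=12 → Tm = 2(5)+4(12) = 58°C
Primer 2: A+T=8, G+C=6 → Tm = 2(8)+4(6) = 40°C
58°C vs 40°C → primer 1 is higher.

Primer 1, 58°C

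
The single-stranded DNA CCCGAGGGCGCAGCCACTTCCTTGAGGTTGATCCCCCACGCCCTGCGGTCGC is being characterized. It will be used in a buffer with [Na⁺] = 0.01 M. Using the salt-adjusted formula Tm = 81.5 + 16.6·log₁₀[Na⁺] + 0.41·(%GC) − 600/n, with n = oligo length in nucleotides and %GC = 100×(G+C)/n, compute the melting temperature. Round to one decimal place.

Length n = 52. Base counts: A=6, C=22, T=9, G=15
G+C = 37, so %GC = 37/52 × 100 = 71.154%
Salt term: 16.6 × (-2) = -33.2
GC term: 0.41 × 71.154 = 29.173; length term: −600/52 = −11.538
Tm = 81.5 + (-33.2) + 29.173 − 11.538 = 65.935 → 65.9°C

65.9°C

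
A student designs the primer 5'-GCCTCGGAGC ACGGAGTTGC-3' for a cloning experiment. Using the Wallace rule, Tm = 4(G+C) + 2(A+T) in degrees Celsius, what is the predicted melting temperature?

68°C

Counting bases: C=6, G=8, T=3, A=3
A+T = 6, G+C = 14
Tm = 4·14 + 2·6 = 56 + 12 = 68°C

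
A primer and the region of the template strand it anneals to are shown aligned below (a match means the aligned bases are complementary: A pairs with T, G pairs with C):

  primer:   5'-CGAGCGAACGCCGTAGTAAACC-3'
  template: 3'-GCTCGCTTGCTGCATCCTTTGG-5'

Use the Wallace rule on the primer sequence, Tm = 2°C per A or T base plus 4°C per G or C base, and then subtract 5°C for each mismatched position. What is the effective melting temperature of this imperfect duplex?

60°C

Primer base counts: A=7, T=2, G=6, C=7 → A+T=9, G+C=13
Perfect-match Tm = 2(9) + 4(13) = 18 + 52 = 70°C
Mismatches (positions where the bases are not complementary): 2 (at positions 11, 17)
Effective Tm = 70 − 2×5 = 70 − 10 = 60°C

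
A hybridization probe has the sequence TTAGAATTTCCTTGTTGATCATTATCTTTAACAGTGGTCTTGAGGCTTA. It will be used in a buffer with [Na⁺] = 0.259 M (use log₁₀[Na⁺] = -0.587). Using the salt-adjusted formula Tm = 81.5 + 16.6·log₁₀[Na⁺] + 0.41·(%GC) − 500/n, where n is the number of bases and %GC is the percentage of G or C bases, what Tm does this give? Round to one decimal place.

Length n = 49. Scanning the sequence gives C=7, A=11, T=22, G=9.
G+C = 16, so %GC = 16/49 × 100 = 32.653%
Salt term: 16.6 × (-0.587) = -9.744
GC term: 0.41 × 32.653 = 13.388; length term: −500/49 = −10.204
Tm = 81.5 + (-9.744) + 13.388 − 10.204 = 74.94 → 74.9°C

74.9°C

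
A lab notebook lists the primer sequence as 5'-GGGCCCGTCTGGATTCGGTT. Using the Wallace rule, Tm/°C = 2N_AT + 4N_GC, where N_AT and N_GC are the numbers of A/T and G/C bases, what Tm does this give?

Base counts: A=1, T=6, G=8, C=5
A+T = 7, G+C = 13
Tm = 2×7 + 4×13 = 66°C

66°C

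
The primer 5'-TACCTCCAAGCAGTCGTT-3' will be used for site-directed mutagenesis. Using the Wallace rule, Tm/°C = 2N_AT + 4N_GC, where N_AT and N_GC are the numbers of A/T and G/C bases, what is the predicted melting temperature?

54°C

Counting bases: A=4, G=3, T=5, C=6
So N_AT = 9 and N_GC = 9.
Tm = 2×9 + 4×9 = 54°C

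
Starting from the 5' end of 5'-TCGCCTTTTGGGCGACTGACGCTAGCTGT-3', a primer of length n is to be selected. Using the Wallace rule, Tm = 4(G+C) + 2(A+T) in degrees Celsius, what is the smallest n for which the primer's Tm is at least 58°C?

First 17 bases: TCGCCTTTTGGGCGACT → Tm = 54°C (< 58°C)
First 18 bases: TCGCCTTTTGGGCGACTG → Tm = 58°C (≥ 58°C)
Each additional base adds 2°C (A/T) or 4°C (G/C), so Tm is non-decreasing in n; n = 18 is the first length to reach 58°C.

n = 18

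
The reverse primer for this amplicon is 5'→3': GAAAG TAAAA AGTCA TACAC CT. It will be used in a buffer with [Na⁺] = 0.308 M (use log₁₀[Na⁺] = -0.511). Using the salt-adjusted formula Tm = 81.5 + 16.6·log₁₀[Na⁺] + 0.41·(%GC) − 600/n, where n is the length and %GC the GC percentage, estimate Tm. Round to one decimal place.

58.8°C

Length n = 22. T=4, C=4, G=3, A=11
G+C = 7, so %GC = 7/22 × 100 = 31.818%
Salt term: 16.6 × (-0.511) = -8.483
GC term: 0.41 × 31.818 = 13.045; length term: −600/22 = −27.273
Tm = 81.5 + (-8.483) + 13.045 − 27.273 = 58.789 → 58.8°C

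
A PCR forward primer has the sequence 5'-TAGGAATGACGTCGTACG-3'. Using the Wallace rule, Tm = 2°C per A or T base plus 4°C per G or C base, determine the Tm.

Scanning the sequence gives A=5, G=6, C=3, T=4.
So N_AT = 9 and N_GC = 9.
Tm = 2×9 + 4×9 = 54°C

54°C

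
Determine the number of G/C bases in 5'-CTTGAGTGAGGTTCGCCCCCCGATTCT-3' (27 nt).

Counting bases: G=7, C=9, T=8, A=3
G+C = 7 + 9 = 16

16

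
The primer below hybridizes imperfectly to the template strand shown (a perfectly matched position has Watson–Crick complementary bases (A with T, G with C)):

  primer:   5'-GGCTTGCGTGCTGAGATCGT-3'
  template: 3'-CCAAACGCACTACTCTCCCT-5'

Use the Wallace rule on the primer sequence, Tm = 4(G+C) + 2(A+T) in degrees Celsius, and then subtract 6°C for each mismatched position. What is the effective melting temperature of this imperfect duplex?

34°C

Primer base counts: A=2, T=6, G=8, C=4 → A+T=8, G+C=12
Perfect-match Tm = 2(8) + 4(12) = 16 + 48 = 64°C
Mismatches (positions where the bases are not complementary): 5 (at positions 3, 11, 17, 18, 20)
Effective Tm = 64 − 5×6 = 64 − 30 = 34°C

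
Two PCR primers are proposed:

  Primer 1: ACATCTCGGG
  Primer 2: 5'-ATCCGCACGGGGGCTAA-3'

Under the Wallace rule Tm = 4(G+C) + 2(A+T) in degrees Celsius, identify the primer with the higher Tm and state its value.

Primer 2, 56°C

Primer 1: A+T=4, G+C=6 → Tm = 2(4)+4(6) = 32°C
Primer 2: A+T=6, G+C=11 → Tm = 2(6)+4(11) = 56°C
32°C vs 56°C → primer 2 is higher.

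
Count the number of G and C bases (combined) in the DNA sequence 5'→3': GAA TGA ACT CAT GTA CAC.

7

Base counts: G=3, T=4, C=4, A=7
G+C = 3 + 4 = 7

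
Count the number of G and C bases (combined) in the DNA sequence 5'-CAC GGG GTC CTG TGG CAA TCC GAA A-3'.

15

Counting bases: G=8, A=6, T=4, C=7
G+C = 8 + 7 = 15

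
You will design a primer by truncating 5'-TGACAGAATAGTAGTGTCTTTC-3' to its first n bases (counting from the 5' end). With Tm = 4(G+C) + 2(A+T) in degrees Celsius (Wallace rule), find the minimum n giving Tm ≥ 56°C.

First 20 bases: TGACAGAATAGTAGTGTCTT → Tm = 54°C (< 56°C)
First 21 bases: TGACAGAATAGTAGTGTCTTT → Tm = 56°C (≥ 56°C)
Each additional base adds 2°C (A/T) or 4°C (G/C), so Tm is non-decreasing in n; n = 21 is the first length to reach 56°C.

n = 21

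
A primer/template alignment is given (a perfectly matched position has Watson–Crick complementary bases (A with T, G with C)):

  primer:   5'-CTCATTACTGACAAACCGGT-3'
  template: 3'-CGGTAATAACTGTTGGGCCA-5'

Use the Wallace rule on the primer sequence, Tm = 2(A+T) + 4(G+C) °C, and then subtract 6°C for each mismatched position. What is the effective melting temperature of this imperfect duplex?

34°C

Primer base counts: A=6, T=5, G=3, C=6 → A+T=11, G+C=9
Perfect-match Tm = 2(11) + 4(9) = 22 + 36 = 58°C
Mismatches (positions where the bases are not complementary): 4 (at positions 1, 2, 8, 15)
Effective Tm = 58 − 4×6 = 58 − 24 = 34°C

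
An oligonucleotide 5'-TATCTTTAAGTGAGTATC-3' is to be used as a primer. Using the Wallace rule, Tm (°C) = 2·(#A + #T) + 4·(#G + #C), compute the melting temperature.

46°C

C=2, G=3, T=8, A=5
AT pairs contribute 13, GC pairs contribute 5.
Tm = 2(13) + 4(5) = 26 + 20 = 46°C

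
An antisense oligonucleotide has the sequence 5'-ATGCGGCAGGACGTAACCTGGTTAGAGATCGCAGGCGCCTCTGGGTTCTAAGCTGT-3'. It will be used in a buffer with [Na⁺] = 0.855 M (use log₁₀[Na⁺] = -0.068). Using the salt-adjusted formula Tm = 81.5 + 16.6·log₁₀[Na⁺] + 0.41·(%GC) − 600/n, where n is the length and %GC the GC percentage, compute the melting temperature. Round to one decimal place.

93.1°C

Length n = 56. Counting bases: A=11, G=19, T=13, C=13
G+C = 32, so %GC = 32/56 × 100 = 57.143%
Salt term: 16.6 × (-0.068) = -1.129
GC term: 0.41 × 57.143 = 23.429; length term: −600/56 = −10.714
Tm = 81.5 + (-1.129) + 23.429 − 10.714 = 93.086 → 93.1°C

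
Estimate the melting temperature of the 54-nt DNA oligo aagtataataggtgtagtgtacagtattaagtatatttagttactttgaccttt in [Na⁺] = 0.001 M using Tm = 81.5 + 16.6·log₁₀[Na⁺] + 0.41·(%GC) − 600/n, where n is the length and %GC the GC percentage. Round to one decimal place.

Length n = 54. Base counts: C=4, A=17, T=23, G=10
G+C = 14, so %GC = 14/54 × 100 = 25.926%
Salt term: 16.6 × (-3) = -49.8
GC term: 0.41 × 25.926 = 10.63; length term: −600/54 = −11.111
Tm = 81.5 + (-49.8) + 10.63 − 11.111 = 31.219 → 31.2°C

31.2°C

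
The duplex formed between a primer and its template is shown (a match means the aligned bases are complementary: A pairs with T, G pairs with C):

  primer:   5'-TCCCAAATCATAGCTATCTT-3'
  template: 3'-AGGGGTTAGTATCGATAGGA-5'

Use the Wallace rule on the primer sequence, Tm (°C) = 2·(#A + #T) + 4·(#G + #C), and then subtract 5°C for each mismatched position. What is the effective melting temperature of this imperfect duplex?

44°C

Primer base counts: A=6, T=7, G=1, C=6 → A+T=13, G+C=7
Perfect-match Tm = 2(13) + 4(7) = 26 + 28 = 54°C
Mismatches (positions where the bases are not complementary): 2 (at positions 5, 19)
Effective Tm = 54 − 2×5 = 54 − 10 = 44°C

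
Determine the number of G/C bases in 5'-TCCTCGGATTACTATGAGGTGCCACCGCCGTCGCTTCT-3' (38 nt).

Scanning the sequence gives C=13, G=9, T=11, A=5.
G+C = 9 + 13 = 22

22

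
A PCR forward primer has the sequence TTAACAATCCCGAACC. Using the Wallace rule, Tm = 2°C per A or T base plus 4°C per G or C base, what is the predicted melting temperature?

46°C

Base counts: G=1, C=6, T=3, A=6
A+T = 9, G+C = 7
Tm = 4·7 + 2·9 = 28 + 18 = 46°C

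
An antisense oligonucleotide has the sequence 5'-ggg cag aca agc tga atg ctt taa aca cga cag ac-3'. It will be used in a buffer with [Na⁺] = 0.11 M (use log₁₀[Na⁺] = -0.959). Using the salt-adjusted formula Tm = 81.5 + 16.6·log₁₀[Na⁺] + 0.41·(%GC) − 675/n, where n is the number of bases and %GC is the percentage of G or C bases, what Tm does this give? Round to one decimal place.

66.2°C

Length n = 35. Scanning the sequence gives A=13, C=8, T=5, G=9.
G+C = 17, so %GC = 17/35 × 100 = 48.571%
Salt term: 16.6 × (-0.959) = -15.919
GC term: 0.41 × 48.571 = 19.914; length term: −675/35 = −19.286
Tm = 81.5 + (-15.919) + 19.914 − 19.286 = 66.209 → 66.2°C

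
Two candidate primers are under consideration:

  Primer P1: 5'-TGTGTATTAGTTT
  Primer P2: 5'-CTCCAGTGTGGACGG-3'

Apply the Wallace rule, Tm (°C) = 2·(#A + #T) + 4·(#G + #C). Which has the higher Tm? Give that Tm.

Primer P2, 50°C

Primer P1: A+T=10, G+C=3 → Tm = 2(10)+4(3) = 32°C
Primer P2: A+T=5, G+C=10 → Tm = 2(5)+4(10) = 50°C
32°C vs 50°C → primer P2 is higher.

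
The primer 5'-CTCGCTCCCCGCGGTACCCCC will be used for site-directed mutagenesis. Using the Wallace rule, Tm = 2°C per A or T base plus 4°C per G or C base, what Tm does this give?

76°C

A=1, G=4, T=3, C=13
AT pairs contribute 4, GC pairs contribute 17.
Tm = 4·17 + 2·4 = 68 + 8 = 76°C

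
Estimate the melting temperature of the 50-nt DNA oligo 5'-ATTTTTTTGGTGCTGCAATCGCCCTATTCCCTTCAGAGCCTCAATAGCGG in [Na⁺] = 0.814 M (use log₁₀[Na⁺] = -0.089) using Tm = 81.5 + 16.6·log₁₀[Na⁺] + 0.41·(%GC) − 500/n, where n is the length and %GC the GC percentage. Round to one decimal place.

89.7°C

Length n = 50. Base counts: C=14, G=10, T=17, A=9
G+C = 24, so %GC = 24/50 × 100 = 48%
Salt term: 16.6 × (-0.089) = -1.477
GC term: 0.41 × 48 = 19.68; length term: −500/50 = −10
Tm = 81.5 + (-1.477) + 19.68 − 10 = 89.703 → 89.7°C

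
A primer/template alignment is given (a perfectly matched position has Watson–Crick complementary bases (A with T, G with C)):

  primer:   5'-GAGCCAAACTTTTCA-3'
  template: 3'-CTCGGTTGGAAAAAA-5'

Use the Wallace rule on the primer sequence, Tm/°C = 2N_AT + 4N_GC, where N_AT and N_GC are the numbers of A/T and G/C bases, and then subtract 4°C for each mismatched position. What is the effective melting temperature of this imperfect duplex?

Primer base counts: A=5, T=4, G=2, C=4 → A+T=9, G+C=6
Perfect-match Tm = 2(9) + 4(6) = 18 + 24 = 42°C
Mismatches (positions where the bases are not complementary): 3 (at positions 8, 14, 15)
Effective Tm = 42 − 3×4 = 42 − 12 = 30°C

30°C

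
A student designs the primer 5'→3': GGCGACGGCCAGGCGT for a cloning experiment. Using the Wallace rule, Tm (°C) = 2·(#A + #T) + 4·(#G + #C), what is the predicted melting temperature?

58°C

Counting bases: A=2, T=1, G=8, C=5
So N_AT = 3 and N_GC = 13.
Tm = 2(3) + 4(13) = 6 + 52 = 58°C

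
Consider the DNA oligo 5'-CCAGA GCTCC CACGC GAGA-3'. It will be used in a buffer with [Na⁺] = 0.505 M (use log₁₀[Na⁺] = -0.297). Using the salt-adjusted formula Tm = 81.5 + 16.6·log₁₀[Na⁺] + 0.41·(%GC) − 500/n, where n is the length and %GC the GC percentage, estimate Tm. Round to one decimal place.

Length n = 19. C=8, G=5, T=1, A=5
G+C = 13, so %GC = 13/19 × 100 = 68.421%
Salt term: 16.6 × (-0.297) = -4.93
GC term: 0.41 × 68.421 = 28.053; length term: −500/19 = −26.316
Tm = 81.5 + (-4.93) + 28.053 − 26.316 = 78.307 → 78.3°C

78.3°C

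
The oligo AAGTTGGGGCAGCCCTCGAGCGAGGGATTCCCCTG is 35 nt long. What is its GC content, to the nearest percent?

66%

Scanning the sequence gives A=6, C=10, G=13, T=6.
G+C = 13 + 10 = 23 out of 35 bases
%GC = 23/35 × 100 = 65.71% ≈ 66%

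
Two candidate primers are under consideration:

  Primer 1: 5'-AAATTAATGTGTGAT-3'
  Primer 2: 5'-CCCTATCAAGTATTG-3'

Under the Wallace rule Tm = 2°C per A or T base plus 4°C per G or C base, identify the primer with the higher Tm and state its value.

Primer 2, 42°C

Primer 1: A+T=12, G+C=3 → Tm = 2(12)+4(3) = 36°C
Primer 2: A+T=9, G+C=6 → Tm = 2(9)+4(6) = 42°C
36°C vs 42°C → primer 2 is higher.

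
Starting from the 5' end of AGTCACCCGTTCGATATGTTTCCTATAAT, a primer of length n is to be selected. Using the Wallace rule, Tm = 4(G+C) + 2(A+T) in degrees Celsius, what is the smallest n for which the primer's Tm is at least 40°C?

First 12 bases: AGTCACCCGTTC → Tm = 38°C (< 40°C)
First 13 bases: AGTCACCCGTTCG → Tm = 42°C (≥ 40°C)
Each additional base adds 2°C (A/T) or 4°C (G/C), so Tm is non-decreasing in n; n = 13 is the first length to reach 40°C.

n = 13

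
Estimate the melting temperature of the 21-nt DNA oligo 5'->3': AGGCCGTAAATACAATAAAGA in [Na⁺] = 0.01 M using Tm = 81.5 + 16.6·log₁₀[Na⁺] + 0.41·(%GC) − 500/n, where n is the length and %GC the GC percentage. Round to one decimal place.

Length n = 21. Counting bases: C=3, A=11, G=4, T=3
G+C = 7, so %GC = 7/21 × 100 = 33.333%
Salt term: 16.6 × (-2) = -33.2
GC term: 0.41 × 33.333 = 13.667; length term: −500/21 = −23.81
Tm = 81.5 + (-33.2) + 13.667 − 23.81 = 38.157 → 38.2°C

38.2°C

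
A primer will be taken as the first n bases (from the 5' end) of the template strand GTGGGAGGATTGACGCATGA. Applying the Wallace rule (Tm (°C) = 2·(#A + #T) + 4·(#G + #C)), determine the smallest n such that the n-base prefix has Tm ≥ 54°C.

n = 17

First 16 bases: GTGGGAGGATTGACGC → Tm = 52°C (< 54°C)
First 17 bases: GTGGGAGGATTGACGCA → Tm = 54°C (≥ 54°C)
Each additional base adds 2°C (A/T) or 4°C (G/C), so Tm is non-decreasing in n; n = 17 is the first length to reach 54°C.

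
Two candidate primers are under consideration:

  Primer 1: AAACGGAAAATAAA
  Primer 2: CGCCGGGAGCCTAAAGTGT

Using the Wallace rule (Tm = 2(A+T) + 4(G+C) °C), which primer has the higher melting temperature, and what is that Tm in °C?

Primer 1: A+T=11, G+C=3 → Tm = 2(11)+4(3) = 34°C
Primer 2: A+T=7, G+C=12 → Tm = 2(7)+4(12) = 62°C
34°C vs 62°C → primer 2 is higher.

Primer 2, 62°C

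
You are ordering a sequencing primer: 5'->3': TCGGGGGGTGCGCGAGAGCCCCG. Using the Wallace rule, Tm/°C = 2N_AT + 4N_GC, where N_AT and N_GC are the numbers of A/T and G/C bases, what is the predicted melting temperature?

A=2, C=7, G=12, T=2
A+T = 4, G+C = 19
Tm = 2(4) + 4(19) = 8 + 76 = 84°C

84°C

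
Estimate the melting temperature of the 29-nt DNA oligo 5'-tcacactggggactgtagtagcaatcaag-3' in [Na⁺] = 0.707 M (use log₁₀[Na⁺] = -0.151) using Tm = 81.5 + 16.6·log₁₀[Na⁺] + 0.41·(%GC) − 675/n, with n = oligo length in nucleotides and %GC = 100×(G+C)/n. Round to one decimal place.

Length n = 29. G=8, T=6, C=6, A=9
G+C = 14, so %GC = 14/29 × 100 = 48.276%
Salt term: 16.6 × (-0.151) = -2.507
GC term: 0.41 × 48.276 = 19.793; length term: −675/29 = −23.276
Tm = 81.5 + (-2.507) + 19.793 − 23.276 = 75.51 → 75.5°C

75.5°C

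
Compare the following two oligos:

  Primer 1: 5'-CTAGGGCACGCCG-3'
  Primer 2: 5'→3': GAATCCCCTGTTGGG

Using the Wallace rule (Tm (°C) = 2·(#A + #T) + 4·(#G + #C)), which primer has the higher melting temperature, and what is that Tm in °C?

Primer 2, 48°C

Primer 1: A+T=3, G+C=10 → Tm = 2(3)+4(10) = 46°C
Primer 2: A+T=6, G+C=9 → Tm = 2(6)+4(9) = 48°C
46°C vs 48°C → primer 2 is higher.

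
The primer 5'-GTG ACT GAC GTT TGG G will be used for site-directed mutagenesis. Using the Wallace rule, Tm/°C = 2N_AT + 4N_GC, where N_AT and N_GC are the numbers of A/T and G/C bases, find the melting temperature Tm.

Base counts: T=5, C=2, G=7, A=2
A+T = 7, G+C = 9
Tm = 2×7 + 4×9 = 50°C

50°C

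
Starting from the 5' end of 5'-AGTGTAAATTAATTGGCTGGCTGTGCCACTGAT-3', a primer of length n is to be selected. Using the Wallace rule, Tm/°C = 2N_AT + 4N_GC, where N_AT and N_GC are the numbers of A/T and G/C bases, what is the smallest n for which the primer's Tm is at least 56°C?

n = 21

First 20 bases: AGTGTAAATTAATTGGCTGG → Tm = 54°C (< 56°C)
First 21 bases: AGTGTAAATTAATTGGCTGGC → Tm = 58°C (≥ 56°C)
Since every base adds ≥2°C, Tm only increases with n, so the threshold is first crossed at n = 21.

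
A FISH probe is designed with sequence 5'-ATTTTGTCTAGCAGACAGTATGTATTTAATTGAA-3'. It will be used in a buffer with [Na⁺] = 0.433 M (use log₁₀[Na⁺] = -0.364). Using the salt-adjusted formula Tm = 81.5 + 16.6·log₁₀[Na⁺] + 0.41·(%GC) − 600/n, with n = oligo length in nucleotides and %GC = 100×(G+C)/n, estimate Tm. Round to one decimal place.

68.7°C

Length n = 34. Scanning the sequence gives C=3, T=14, G=6, A=11.
G+C = 9, so %GC = 9/34 × 100 = 26.471%
Salt term: 16.6 × (-0.364) = -6.042
GC term: 0.41 × 26.471 = 10.853; length term: −600/34 = −17.647
Tm = 81.5 + (-6.042) + 10.853 − 17.647 = 68.664 → 68.7°C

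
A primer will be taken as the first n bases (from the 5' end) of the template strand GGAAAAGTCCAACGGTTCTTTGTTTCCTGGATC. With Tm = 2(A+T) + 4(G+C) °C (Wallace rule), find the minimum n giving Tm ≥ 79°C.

n = 28

First 27 bases: GGAAAAGTCCAACGGTTCTTTGTTTCC → Tm = 78°C (< 79°C)
First 28 bases: GGAAAAGTCCAACGGTTCTTTGTTTCCT → Tm = 80°C (≥ 79°C)
Since every base adds ≥2°C, Tm only increases with n, so the threshold is first crossed at n = 28.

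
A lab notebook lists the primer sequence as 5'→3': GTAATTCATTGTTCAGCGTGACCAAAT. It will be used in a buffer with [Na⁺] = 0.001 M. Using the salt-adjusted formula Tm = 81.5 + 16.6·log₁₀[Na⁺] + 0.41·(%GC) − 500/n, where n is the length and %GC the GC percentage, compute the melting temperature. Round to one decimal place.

Length n = 27. Base counts: G=5, T=9, C=5, A=8
G+C = 10, so %GC = 10/27 × 100 = 37.037%
Salt term: 16.6 × (-3) = -49.8
GC term: 0.41 × 37.037 = 15.185; length term: −500/27 = −18.519
Tm = 81.5 + (-49.8) + 15.185 − 18.519 = 28.366 → 28.4°C

28.4°C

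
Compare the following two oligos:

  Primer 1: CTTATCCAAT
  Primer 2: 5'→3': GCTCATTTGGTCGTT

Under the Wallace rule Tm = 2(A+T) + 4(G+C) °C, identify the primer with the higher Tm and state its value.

Primer 1: A+T=7, G+C=3 → Tm = 2(7)+4(3) = 26°C
Primer 2: A+T=8, G+C=7 → Tm = 2(8)+4(7) = 44°C
26°C vs 44°C → primer 2 is higher.

Primer 2, 44°C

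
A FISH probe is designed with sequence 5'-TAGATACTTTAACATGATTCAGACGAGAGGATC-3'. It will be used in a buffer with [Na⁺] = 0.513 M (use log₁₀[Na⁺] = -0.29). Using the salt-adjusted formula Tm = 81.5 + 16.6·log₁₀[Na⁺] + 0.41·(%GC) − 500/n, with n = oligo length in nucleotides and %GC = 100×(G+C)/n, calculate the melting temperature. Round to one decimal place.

Length n = 33. Base counts: T=9, C=5, G=7, A=12
G+C = 12, so %GC = 12/33 × 100 = 36.364%
Salt term: 16.6 × (-0.29) = -4.814
GC term: 0.41 × 36.364 = 14.909; length term: −500/33 = −15.152
Tm = 81.5 + (-4.814) + 14.909 − 15.152 = 76.443 → 76.4°C

76.4°C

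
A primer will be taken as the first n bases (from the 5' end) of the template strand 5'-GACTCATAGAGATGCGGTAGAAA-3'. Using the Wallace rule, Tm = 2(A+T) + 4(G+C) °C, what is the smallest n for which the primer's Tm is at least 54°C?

First 17 bases: GACTCATAGAGATGCGG → Tm = 52°C (< 54°C)
First 18 bases: GACTCATAGAGATGCGGT → Tm = 54°C (≥ 54°C)
Each additional base adds 2°C (A/T) or 4°C (G/C), so Tm is non-decreasing in n; n = 18 is the first length to reach 54°C.

n = 18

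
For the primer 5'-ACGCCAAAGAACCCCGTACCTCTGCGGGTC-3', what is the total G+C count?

19

Base counts: A=7, C=12, T=4, G=7
Total G or C: 7 + 12 = 19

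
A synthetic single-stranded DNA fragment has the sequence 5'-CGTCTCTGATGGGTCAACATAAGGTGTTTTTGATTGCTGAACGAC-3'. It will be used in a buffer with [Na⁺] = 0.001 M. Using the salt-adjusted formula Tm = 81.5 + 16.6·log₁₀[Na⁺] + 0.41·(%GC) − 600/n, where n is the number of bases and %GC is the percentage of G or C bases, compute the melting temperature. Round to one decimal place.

36.6°C

Length n = 45. Scanning the sequence gives A=10, C=8, T=15, G=12.
G+C = 20, so %GC = 20/45 × 100 = 44.444%
Salt term: 16.6 × (-3) = -49.8
GC term: 0.41 × 44.444 = 18.222; length term: −600/45 = −13.333
Tm = 81.5 + (-49.8) + 18.222 − 13.333 = 36.589 → 36.6°C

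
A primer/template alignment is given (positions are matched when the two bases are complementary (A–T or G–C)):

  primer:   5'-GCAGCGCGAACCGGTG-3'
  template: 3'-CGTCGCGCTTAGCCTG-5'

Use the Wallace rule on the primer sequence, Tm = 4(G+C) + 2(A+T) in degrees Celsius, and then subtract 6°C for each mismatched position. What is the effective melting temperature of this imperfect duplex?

Primer base counts: A=3, T=1, G=7, C=5 → A+T=4, G+C=12
Perfect-match Tm = 2(4) + 4(12) = 8 + 48 = 56°C
Mismatches (positions where the bases are not complementary): 3 (at positions 11, 15, 16)
Effective Tm = 56 − 3×6 = 56 − 18 = 38°C

38°C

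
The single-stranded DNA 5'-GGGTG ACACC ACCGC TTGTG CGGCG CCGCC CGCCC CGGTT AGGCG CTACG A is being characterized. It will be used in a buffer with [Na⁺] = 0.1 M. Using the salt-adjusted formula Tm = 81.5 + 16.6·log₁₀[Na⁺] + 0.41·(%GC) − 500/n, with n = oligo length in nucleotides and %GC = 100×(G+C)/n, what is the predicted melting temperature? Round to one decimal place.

Length n = 51. Base counts: C=20, A=6, G=18, T=7
G+C = 38, so %GC = 38/51 × 100 = 74.51%
Salt term: 16.6 × (-1) = -16.6
GC term: 0.41 × 74.51 = 30.549; length term: −500/51 = −9.804
Tm = 81.5 + (-16.6) + 30.549 − 9.804 = 85.645 → 85.6°C

85.6°C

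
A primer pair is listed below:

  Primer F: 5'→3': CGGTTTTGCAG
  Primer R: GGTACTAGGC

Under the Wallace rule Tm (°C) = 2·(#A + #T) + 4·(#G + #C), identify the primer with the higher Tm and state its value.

Primer F, 34°C

Primer F: A+T=5, G+C=6 → Tm = 2(5)+4(6) = 34°C
Primer R: A+T=4, G+C=6 → Tm = 2(4)+4(6) = 32°C
34°C vs 32°C → primer F is higher.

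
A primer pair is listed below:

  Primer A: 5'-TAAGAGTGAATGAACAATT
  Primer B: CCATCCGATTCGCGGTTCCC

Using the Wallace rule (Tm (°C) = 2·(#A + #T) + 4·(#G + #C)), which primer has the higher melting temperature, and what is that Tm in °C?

Primer B, 66°C

Primer A: A+T=14, G+C=5 → Tm = 2(14)+4(5) = 48°C
Primer B: A+T=7, G+C=13 → Tm = 2(7)+4(13) = 66°C
48°C vs 66°C → primer B is higher.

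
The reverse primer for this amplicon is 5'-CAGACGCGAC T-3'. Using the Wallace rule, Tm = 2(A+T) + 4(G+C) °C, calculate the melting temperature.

Counting bases: A=3, C=4, T=1, G=3
AT pairs contribute 4, GC pairs contribute 7.
Tm = 2×4 + 4×7 = 36°C

36°C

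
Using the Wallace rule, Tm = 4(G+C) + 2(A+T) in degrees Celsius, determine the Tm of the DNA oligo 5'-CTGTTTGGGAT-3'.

32°C

Base counts: T=5, A=1, G=4, C=1
A+T = 6, G+C = 5
Tm = 2(6) + 4(5) = 12 + 20 = 32°C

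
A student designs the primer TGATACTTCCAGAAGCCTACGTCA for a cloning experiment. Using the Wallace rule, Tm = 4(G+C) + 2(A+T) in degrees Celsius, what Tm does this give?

70°C

Scanning the sequence gives T=6, C=7, G=4, A=7.
AT pairs contribute 13, GC pairs contribute 11.
Tm = 2×13 + 4×11 = 70°C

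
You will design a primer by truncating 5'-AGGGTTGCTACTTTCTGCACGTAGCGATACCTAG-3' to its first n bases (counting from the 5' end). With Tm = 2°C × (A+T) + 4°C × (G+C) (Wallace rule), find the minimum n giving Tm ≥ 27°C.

n = 9

First 8 bases: AGGGTTGC → Tm = 26°C (< 27°C)
First 9 bases: AGGGTTGCT → Tm = 28°C (≥ 27°C)
Since every base adds ≥2°C, Tm only increases with n, so the threshold is first crossed at n = 9.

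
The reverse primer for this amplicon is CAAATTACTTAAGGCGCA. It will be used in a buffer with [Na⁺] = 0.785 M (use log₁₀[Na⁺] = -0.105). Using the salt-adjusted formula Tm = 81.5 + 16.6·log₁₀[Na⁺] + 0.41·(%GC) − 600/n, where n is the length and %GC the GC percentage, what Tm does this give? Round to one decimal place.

62.4°C

Length n = 18. Base counts: G=3, T=4, C=4, A=7
G+C = 7, so %GC = 7/18 × 100 = 38.889%
Salt term: 16.6 × (-0.105) = -1.743
GC term: 0.41 × 38.889 = 15.944; length term: −600/18 = −33.333
Tm = 81.5 + (-1.743) + 15.944 − 33.333 = 62.368 → 62.4°C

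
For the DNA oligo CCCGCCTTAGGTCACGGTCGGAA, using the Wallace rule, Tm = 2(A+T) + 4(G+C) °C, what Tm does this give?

76°C

Counting bases: G=7, A=4, T=4, C=8
A+T = 8, G+C = 15
Tm = 2×8 + 4×15 = 76°C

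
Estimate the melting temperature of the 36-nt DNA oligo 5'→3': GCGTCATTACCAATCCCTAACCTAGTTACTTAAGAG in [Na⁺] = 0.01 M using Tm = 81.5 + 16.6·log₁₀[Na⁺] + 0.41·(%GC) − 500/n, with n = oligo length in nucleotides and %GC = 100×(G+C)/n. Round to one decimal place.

Length n = 36. Scanning the sequence gives C=10, T=10, G=5, A=11.
G+C = 15, so %GC = 15/36 × 100 = 41.667%
Salt term: 16.6 × (-2) = -33.2
GC term: 0.41 × 41.667 = 17.083; length term: −500/36 = −13.889
Tm = 81.5 + (-33.2) + 17.083 − 13.889 = 51.494 → 51.5°C

51.5°C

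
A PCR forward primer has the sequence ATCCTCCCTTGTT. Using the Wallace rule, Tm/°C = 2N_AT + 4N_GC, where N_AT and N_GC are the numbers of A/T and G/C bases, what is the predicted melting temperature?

Counting bases: C=5, G=1, A=1, T=6
A+T = 7, G+C = 6
Tm = 2(7) + 4(6) = 14 + 24 = 38°C

38°C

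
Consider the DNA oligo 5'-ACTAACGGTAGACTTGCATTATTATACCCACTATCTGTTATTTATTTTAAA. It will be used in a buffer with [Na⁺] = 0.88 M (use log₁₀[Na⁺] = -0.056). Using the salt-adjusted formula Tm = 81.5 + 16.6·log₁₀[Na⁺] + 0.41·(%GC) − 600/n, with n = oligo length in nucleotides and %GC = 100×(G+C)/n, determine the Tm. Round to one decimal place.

80.1°C

Length n = 51. Base counts: C=9, A=16, T=21, G=5
G+C = 14, so %GC = 14/51 × 100 = 27.451%
Salt term: 16.6 × (-0.056) = -0.93
GC term: 0.41 × 27.451 = 11.255; length term: −600/51 = −11.765
Tm = 81.5 + (-0.93) + 11.255 − 11.765 = 80.06 → 80.1°C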